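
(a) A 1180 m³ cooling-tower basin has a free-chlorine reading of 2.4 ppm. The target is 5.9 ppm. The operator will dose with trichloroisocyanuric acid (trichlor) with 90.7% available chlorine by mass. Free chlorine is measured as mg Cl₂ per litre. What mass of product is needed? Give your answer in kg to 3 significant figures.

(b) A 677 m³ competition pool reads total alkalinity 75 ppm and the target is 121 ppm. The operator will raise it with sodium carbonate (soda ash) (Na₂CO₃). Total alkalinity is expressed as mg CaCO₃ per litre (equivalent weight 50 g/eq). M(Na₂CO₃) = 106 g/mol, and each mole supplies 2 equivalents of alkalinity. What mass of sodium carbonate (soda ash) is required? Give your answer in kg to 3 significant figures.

(a) 4.55 kg; (b) 33.0 kg

(a) Volume: 1180 m³ = 1,180,000 L.
(a) Chlorine deficit: 5.9 − 2.4 = 3.5 ppm = 3.5 mg/L as Cl₂.
(a) Cl₂ equivalent needed: 3.5 mg/L × 1,180,000 L = 4,130,000 mg = 4130 g.
(a) Product at 90.7% available chlorine: 4130 / 0.907 = 4553 g.

(b) Volume: 677 m³ = 677,000 L.
(b) Alkalinity to add: (121 − 75) = 46 mg/L as CaCO₃ × 677,000 L = 31,140 g as CaCO₃.
(b) Equivalents: 31,140 g ÷ 50 g/eq = 622.8 eq.
(b) Each mole of Na₂CO₃ supplies 2 eq, so 622.8 / 2 = 311.4 mol.
(b) Mass: 311.4 mol × 106 g/mol = 33,010 g.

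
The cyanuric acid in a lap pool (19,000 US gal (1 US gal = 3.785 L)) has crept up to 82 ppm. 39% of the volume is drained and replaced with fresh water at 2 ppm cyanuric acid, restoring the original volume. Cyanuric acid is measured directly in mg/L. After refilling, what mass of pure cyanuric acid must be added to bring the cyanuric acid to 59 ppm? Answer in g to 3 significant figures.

590 g

Volume: 19,000 US gal × 3.785 L/gal = 71,915 L.
After draining 39% and refilling: 82 × 0.61 + 2 × 0.39 = 50.8 ppm.
Deficit to target: 59 − 50.8 = 8.2 mg/L.
Mass: 8.2 mg/L × 71,915 L = 589.7 g cyanuric acid.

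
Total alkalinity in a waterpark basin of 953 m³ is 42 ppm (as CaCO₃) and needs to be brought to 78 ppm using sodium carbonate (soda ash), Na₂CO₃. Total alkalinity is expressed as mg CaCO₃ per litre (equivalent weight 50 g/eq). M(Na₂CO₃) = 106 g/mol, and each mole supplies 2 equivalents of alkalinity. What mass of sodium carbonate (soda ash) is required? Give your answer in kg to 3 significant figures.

Volume: 953 m³ = 953,000 L.
Alkalinity to add: (78 − 42) = 36 mg/L as CaCO₃ × 953,000 L = 34,310 g as CaCO₃.
Equivalents: 34,310 g ÷ 50 g/eq = 686.2 eq.
Each mole of Na₂CO₃ supplies 2 eq, so 686.2 / 2 = 343.1 mol.
Mass: 343.1 mol × 106 g/mol = 36,370 g.

36.4 kg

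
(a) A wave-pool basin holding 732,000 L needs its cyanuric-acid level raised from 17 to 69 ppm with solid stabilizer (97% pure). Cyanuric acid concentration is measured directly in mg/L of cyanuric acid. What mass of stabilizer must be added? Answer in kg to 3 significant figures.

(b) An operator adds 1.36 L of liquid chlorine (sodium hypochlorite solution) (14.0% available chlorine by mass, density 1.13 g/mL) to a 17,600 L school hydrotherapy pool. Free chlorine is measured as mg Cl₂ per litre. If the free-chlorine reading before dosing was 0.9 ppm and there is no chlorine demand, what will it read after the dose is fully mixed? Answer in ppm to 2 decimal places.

(a) CYA to add: (69 − 17) = 52 mg/L × 732,000 L = 38,060 g cyanuric acid.
(a) At 97% purity: 38,060 / 0.97 = 39,240 g product.

(b) Mass of solution: 1.36 L × 1000 mL/L × 1.13 g/mL = 1537 g.
(b) Available chlorine delivered: 1537 g × 0.14 = 215.2 g as Cl₂.
(b) Concentration rise: 215.2 g / 17,600 L = 12.22 mg/L = 12.22 ppm.
(b) Final FC: 0.9 + 12.22 = 13.12 ppm.

(a) 39.2 kg; (b) 13.12 ppm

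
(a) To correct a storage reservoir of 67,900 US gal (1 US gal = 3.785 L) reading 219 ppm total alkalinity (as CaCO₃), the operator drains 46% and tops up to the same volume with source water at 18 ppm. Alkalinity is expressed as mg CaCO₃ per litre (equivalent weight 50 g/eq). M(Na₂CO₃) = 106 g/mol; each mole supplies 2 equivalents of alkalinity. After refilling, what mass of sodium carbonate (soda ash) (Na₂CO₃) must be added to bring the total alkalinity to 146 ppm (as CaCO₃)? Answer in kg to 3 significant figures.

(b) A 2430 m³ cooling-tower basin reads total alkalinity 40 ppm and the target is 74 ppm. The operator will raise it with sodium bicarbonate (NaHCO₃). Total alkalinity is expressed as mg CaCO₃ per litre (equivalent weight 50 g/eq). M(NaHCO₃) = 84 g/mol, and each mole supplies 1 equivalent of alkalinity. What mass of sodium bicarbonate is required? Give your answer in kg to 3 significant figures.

(a) Volume: 67,900 US gal × 3.785 L/gal = 257,002 L.
(a) After draining 46% and refilling: 219 × 0.54 + 18 × 0.46 = 126.54 ppm.
(a) Deficit to target: 146 − 126.54 = 19.46 mg/L.
(a) As CaCO₃: 19.46 mg/L × 257,002 L = 5001 g; ÷ 50 g/eq ÷ 2 = 50.01 mol Na₂CO₃.
(a) Mass: 50.01 × 106 = 5301 g.

(b) Volume: 2430 m³ = 2,430,000 L.
(b) Alkalinity to add: (74 − 40) = 34 mg/L as CaCO₃ × 2,430,000 L = 82,620 g as CaCO₃.
(b) Equivalents: 82,620 g ÷ 50 g/eq = 1652 eq.
(b) NaHCO₃ supplies 1 eq per mole → 1652 mol.
(b) Mass: 1652 mol × 84 g/mol = 138,800 g.

(a) 5.30 kg; (b) 139 kg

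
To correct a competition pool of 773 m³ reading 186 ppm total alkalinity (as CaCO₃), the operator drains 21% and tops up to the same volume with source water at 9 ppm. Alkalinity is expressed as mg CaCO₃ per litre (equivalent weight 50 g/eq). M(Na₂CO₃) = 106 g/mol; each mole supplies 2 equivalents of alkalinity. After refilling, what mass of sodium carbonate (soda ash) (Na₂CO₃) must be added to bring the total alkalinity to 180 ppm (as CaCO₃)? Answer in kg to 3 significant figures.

Volume: 773 m³ = 773,000 L.
After draining 21% and refilling: 186 × 0.79 + 9 × 0.21 = 148.83 ppm.
Deficit to target: 180 − 148.83 = 31.17 mg/L.
As CaCO₃: 31.17 mg/L × 773,000 L = 24,090 g; ÷ 50 g/eq ÷ 2 = 240.9 mol Na₂CO₃.
Mass: 240.9 × 106 = 25,540 g.

25.5 kg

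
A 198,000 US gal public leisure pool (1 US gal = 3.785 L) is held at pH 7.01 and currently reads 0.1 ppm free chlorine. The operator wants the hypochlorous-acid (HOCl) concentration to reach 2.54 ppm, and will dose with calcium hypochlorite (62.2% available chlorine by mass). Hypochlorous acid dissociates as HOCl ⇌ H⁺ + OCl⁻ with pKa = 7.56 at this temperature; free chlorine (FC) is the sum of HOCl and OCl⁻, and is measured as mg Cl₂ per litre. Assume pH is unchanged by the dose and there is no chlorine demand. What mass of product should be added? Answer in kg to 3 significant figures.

3.80 kg

Volume: 198,000 US gal × 3.785 L/gal = 749,430 L.
[OCl⁻]/[HOCl] = 10^(pH − pKa) = 10^(7.01 − 7.56) = 0.2818; fraction as HOCl = 1/(1 + 0.2818) = 0.7801.
Free chlorine required for 2.54 ppm HOCl: 2.54 / 0.7801 = 3.256 ppm.
FC to add: 3.256 − 0.1 = 3.156 mg/L as Cl₂.
Cl₂ equivalent: 3.156 mg/L × 749,430 L = 2365 g.
Product at 62.2% available Cl: 2365 / 0.622 = 3802 g.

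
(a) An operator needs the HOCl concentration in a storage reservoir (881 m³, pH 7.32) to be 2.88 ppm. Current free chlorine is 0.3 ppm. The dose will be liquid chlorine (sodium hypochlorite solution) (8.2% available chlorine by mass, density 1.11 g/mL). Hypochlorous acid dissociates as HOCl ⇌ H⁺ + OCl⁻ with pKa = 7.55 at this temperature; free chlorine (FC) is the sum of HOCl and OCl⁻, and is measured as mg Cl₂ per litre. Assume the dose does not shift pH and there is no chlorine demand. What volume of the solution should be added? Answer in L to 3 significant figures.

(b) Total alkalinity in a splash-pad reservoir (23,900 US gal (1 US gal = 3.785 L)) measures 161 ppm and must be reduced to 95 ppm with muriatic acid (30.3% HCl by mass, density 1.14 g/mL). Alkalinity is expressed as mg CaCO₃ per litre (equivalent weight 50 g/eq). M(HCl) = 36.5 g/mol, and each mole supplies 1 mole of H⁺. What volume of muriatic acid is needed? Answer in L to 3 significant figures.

(a) 41.4 L; (b) 12.6 L

(a) Volume: 881 m³ = 881,000 L.
(a) [OCl⁻]/[HOCl] = 10^(pH − pKa) = 10^(7.32 − 7.55) = 0.5888; fraction as HOCl = 1/(1 + 0.5888) = 0.6294.
(a) Free chlorine required for 2.88 ppm HOCl: 2.88 / 0.6294 = 4.576 ppm.
(a) FC to add: 4.576 − 0.3 = 4.276 mg/L as Cl₂.
(a) Cl₂ equivalent: 4.276 mg/L × 881,000 L = 3767 g.
(a) Product at 8.2% available Cl: 3767 / 0.082 = 45,940 g.
(a) Volume: 45,940 g ÷ 1.11 g/mL = 41,390 mL.

(b) Volume: 23,900 US gal × 3.785 L/gal = 90,462 L.
(b) Alkalinity to neutralize: (161 − 95) = 66 mg/L as CaCO₃ × 90,462 L = 5970 g as CaCO₃.
(b) Equivalents of H⁺ required: 5970 ÷ 50 g/eq = 119.4 eq = 119.4 mol HCl.
(b) Mass of HCl: 119.4 × 36.5 = 4358 g.
(b) Mass of 30.3% solution: 4358 / 0.303 = 14,380 g.
(b) Volume: 14,380 g ÷ 1.14 g/mL = 12,620 mL.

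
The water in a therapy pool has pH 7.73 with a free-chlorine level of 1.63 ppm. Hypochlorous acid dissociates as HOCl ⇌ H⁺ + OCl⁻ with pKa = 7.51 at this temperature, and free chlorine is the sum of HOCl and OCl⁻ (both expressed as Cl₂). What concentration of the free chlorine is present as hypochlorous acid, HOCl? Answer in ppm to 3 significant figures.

0.613 ppm

[OCl⁻]/[HOCl] = 10^(pH − pKa) = 10^(7.73 − 7.51) = 10^0.22 = 1.66.
Fraction as HOCl = 1 / (1 + 1.66) = 0.376.
HOCl = 0.376 × 1.63 ppm = 0.6129 ppm.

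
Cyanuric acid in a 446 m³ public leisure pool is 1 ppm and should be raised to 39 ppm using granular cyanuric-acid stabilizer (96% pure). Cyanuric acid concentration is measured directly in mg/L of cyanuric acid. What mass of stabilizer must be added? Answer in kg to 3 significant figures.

Volume: 446 m³ = 446,000 L.
CYA to add: (39 − 1) = 38 mg/L × 446,000 L = 16,950 g cyanuric acid.
At 96% purity: 16,950 / 0.96 = 17,650 g product.

17.7 kg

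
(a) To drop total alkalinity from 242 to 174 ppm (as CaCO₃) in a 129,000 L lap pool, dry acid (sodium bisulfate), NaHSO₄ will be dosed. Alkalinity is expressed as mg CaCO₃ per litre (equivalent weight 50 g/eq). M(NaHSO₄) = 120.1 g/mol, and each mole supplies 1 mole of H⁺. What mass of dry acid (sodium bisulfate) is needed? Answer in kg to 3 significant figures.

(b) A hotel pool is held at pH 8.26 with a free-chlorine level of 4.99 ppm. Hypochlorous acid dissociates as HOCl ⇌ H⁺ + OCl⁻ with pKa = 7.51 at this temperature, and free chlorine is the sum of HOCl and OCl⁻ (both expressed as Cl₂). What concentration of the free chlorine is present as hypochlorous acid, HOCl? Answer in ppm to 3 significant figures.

(a) Alkalinity to neutralize: (242 − 174) = 68 mg/L as CaCO₃ × 129,000 L = 8772 g as CaCO₃.
(a) Equivalents of H⁺ required: 8772 ÷ 50 g/eq = 175.4 eq = 175.4 mol NaHSO₄.
(a) Mass of NaHSO₄: 175.4 × 120.1 = 21,070 g.

(b) [OCl⁻]/[HOCl] = 10^(pH − pKa) = 10^(8.26 − 7.51) = 10^0.75 = 5.623.
(b) Fraction as HOCl = 1 / (1 + 5.623) = 0.151.
(b) HOCl = 0.151 × 4.99 ppm = 0.7534 ppm.

(a) 21.1 kg; (b) 0.753 ppm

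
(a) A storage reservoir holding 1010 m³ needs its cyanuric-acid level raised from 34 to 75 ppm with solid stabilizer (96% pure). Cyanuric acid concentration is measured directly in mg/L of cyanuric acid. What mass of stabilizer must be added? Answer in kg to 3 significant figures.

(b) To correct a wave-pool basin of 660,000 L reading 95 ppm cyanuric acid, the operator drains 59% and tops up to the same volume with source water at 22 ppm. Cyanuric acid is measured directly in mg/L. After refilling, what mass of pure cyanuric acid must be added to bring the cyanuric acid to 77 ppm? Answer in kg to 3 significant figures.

(a) 43.1 kg; (b) 16.5 kg

(a) Volume: 1010 m³ = 1,010,000 L.
(a) CYA to add: (75 − 34) = 41 mg/L × 1,010,000 L = 41,410 g cyanuric acid.
(a) At 96% purity: 41,410 / 0.96 = 43,140 g product.

(b) After draining 59% and refilling: 95 × 0.41 + 22 × 0.59 = 51.93 ppm.
(b) Deficit to target: 77 − 51.93 = 25.07 mg/L.
(b) Mass: 25.07 mg/L × 660,000 L = 16,550 g cyanuric acid.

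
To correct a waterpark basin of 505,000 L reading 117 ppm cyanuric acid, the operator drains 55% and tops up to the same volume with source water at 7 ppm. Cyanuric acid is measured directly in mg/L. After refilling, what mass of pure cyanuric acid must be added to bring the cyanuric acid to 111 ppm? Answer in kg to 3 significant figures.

27.5 kg

After draining 55% and refilling: 117 × 0.45 + 7 × 0.55 = 56.5 ppm.
Deficit to target: 111 − 56.5 = 54.5 mg/L.
Mass: 54.5 mg/L × 505,000 L = 27,520 g cyanuric acid.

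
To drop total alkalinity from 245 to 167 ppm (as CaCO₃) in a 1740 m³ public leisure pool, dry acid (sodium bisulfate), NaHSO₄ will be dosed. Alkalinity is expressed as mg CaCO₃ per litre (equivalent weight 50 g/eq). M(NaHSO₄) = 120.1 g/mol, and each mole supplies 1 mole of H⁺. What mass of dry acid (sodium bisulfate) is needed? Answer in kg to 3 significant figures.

326 kg

Volume: 1740 m³ = 1,740,000 L.
Alkalinity to neutralize: (245 − 167) = 78 mg/L as CaCO₃ × 1,740,000 L = 135,700 g as CaCO₃.
Equivalents of H⁺ required: 135,700 ÷ 50 g/eq = 2714 eq = 2714 mol NaHSO₄.
Mass of NaHSO₄: 2714 × 120.1 = 326,000 g.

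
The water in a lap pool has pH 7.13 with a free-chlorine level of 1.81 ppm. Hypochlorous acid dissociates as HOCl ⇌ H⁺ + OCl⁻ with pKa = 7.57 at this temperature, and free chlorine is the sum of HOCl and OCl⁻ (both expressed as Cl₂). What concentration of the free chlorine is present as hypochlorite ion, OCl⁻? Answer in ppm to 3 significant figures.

0.482 ppm

[OCl⁻]/[HOCl] = 10^(pH − pKa) = 10^(7.13 − 7.57) = 10^-0.44 = 0.3631.
Fraction as HOCl = 1 / (1 + 0.3631) = 0.7336.
OCl⁻ = (1 − 0.7336) × 1.81 ppm = 0.4821 ppm.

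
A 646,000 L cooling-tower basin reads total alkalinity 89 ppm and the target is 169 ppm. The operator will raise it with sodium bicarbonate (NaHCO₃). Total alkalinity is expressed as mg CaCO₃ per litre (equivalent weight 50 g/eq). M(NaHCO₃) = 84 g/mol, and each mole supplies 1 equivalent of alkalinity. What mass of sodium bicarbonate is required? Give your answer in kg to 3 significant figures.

Alkalinity to add: (169 − 89) = 80 mg/L as CaCO₃ × 646,000 L = 51,680 g as CaCO₃.
Equivalents: 51,680 g ÷ 50 g/eq = 1034 eq.
NaHCO₃ supplies 1 eq per mole → 1034 mol.
Mass: 1034 mol × 84 g/mol = 86,820 g.

86.8 kg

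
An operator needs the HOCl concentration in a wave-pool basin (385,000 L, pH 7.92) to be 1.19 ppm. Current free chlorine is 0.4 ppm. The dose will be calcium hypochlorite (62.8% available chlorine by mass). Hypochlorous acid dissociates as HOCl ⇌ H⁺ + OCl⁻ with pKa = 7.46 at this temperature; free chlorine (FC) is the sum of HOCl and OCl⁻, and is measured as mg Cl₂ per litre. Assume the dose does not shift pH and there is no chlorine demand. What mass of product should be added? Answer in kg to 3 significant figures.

[OCl⁻]/[HOCl] = 10^(pH − pKa) = 10^(7.92 − 7.46) = 2.884; fraction as HOCl = 1/(1 + 2.884) = 0.2575.
Free chlorine required for 1.19 ppm HOCl: 1.19 / 0.2575 = 4.622 ppm.
FC to add: 4.622 − 0.4 = 4.222 mg/L as Cl₂.
Cl₂ equivalent: 4.222 mg/L × 385,000 L = 1625 g.
Product at 62.8% available Cl: 1625 / 0.628 = 2588 g.

2.59 kg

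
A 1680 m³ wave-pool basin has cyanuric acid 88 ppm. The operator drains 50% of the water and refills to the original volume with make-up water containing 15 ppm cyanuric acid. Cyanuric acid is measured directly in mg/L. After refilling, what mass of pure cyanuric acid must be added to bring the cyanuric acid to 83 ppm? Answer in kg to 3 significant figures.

52.9 kg

Volume: 1680 m³ = 1,680,000 L.
After draining 50% and refilling: 88 × 0.50 + 15 × 0.50 = 51.5 ppm.
Deficit to target: 83 − 51.5 = 31.5 mg/L.
Mass: 31.5 mg/L × 1,680,000 L = 52,920 g cyanuric acid.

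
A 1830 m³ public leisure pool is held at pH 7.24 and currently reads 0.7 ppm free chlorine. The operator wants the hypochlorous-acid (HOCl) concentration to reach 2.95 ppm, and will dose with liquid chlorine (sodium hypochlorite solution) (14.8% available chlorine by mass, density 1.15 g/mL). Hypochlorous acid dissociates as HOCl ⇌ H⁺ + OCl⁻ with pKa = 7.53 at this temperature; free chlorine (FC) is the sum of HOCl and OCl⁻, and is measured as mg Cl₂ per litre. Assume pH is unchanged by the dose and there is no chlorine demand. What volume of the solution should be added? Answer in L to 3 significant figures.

40.5 L

Volume: 1830 m³ = 1,830,000 L.
[OCl⁻]/[HOCl] = 10^(pH − pKa) = 10^(7.24 − 7.53) = 0.5129; fraction as HOCl = 1/(1 + 0.5129) = 0.661.
Free chlorine required for 2.95 ppm HOCl: 2.95 / 0.661 = 4.463 ppm.
FC to add: 4.463 − 0.7 = 3.763 mg/L as Cl₂.
Cl₂ equivalent: 3.763 mg/L × 1,830,000 L = 6886 g.
Product at 14.8% available Cl: 6886 / 0.148 = 46,530 g.
Volume: 46,530 g ÷ 1.15 g/mL = 40,460 mL.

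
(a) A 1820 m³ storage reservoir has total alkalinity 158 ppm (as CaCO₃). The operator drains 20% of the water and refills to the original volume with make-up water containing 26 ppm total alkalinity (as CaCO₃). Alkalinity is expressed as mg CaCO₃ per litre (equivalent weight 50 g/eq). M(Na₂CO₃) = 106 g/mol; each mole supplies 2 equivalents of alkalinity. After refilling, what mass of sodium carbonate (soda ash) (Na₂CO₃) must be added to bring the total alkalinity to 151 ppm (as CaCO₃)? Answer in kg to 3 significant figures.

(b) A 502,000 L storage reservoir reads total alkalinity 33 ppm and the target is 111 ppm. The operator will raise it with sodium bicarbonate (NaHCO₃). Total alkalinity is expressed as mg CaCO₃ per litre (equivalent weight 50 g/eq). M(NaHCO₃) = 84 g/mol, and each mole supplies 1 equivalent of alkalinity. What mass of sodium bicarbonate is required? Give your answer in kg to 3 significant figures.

(a) 37.4 kg; (b) 65.8 kg

(a) Volume: 1820 m³ = 1,820,000 L.
(a) After draining 20% and refilling: 158 × 0.80 + 26 × 0.20 = 131.6 ppm.
(a) Deficit to target: 151 − 131.6 = 19.4 mg/L.
(a) As CaCO₃: 19.4 mg/L × 1,820,000 L = 35,310 g; ÷ 50 g/eq ÷ 2 = 353.1 mol Na₂CO₃.
(a) Mass: 353.1 × 106 = 37,430 g.

(b) Alkalinity to add: (111 − 33) = 78 mg/L as CaCO₃ × 502,000 L = 39,160 g as CaCO₃.
(b) Equivalents: 39,160 g ÷ 50 g/eq = 783.1 eq.
(b) NaHCO₃ supplies 1 eq per mole → 783.1 mol.
(b) Mass: 783.1 mol × 84 g/mol = 65,780 g.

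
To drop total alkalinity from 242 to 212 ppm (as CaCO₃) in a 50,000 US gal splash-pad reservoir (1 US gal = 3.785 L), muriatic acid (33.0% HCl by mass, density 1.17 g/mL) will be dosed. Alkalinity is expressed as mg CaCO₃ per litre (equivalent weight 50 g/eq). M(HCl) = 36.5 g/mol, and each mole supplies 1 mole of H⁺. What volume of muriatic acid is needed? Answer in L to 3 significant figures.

Volume: 50,000 US gal × 3.785 L/gal = 189,250 L.
Alkalinity to neutralize: (242 − 212) = 30 mg/L as CaCO₃ × 189,250 L = 5678 g as CaCO₃.
Equivalents of H⁺ required: 5678 ÷ 50 g/eq = 113.5 eq = 113.5 mol HCl.
Mass of HCl: 113.5 × 36.5 = 4145 g.
Mass of 33.0% solution: 4145 / 0.33 = 12,560 g.
Volume: 12,560 g ÷ 1.17 g/mL = 10,730 mL.

10.7 L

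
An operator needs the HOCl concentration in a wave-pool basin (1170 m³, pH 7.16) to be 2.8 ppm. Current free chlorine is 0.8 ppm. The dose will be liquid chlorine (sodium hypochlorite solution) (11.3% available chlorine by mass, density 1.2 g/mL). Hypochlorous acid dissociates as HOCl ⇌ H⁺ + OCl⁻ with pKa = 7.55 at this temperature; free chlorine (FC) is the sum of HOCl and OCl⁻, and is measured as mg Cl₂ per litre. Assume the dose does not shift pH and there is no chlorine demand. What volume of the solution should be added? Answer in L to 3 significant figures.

27.1 L

Volume: 1170 m³ = 1,170,000 L.
[OCl⁻]/[HOCl] = 10^(pH − pKa) = 10^(7.16 − 7.55) = 0.4074; fraction as HOCl = 1/(1 + 0.4074) = 0.7105.
Free chlorine required for 2.8 ppm HOCl: 2.8 / 0.7105 = 3.941 ppm.
FC to add: 3.941 − 0.8 = 3.141 mg/L as Cl₂.
Cl₂ equivalent: 3.141 mg/L × 1,170,000 L = 3675 g.
Product at 11.3% available Cl: 3675 / 0.113 = 32,520 g.
Volume: 32,520 g ÷ 1.2 g/mL = 27,100 mL.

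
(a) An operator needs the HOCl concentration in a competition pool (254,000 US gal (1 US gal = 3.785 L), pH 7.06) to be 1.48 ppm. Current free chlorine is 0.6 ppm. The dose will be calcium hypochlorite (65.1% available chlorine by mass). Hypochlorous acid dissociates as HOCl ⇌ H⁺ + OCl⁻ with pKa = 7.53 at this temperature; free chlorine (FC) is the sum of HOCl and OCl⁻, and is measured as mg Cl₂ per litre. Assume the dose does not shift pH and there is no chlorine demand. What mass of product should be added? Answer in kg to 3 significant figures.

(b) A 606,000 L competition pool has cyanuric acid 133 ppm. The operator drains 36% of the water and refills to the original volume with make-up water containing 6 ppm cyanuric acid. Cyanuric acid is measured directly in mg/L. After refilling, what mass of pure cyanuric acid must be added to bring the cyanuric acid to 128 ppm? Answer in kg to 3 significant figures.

(a) 2.04 kg; (b) 24.7 kg

(a) Volume: 254,000 US gal × 3.785 L/gal = 961,390 L.
(a) [OCl⁻]/[HOCl] = 10^(pH − pKa) = 10^(7.06 − 7.53) = 0.3388; fraction as HOCl = 1/(1 + 0.3388) = 0.7469.
(a) Free chlorine required for 1.48 ppm HOCl: 1.48 / 0.7469 = 1.981 ppm.
(a) FC to add: 1.981 − 0.6 = 1.381 mg/L as Cl₂.
(a) Cl₂ equivalent: 1.381 mg/L × 961,390 L = 1328 g.
(a) Product at 65.1% available Cl: 1328 / 0.651 = 2040 g.

(b) After draining 36% and refilling: 133 × 0.64 + 6 × 0.36 = 87.28 ppm.
(b) Deficit to target: 128 − 87.28 = 40.72 mg/L.
(b) Mass: 40.72 mg/L × 606,000 L = 24,680 g cyanuric acid.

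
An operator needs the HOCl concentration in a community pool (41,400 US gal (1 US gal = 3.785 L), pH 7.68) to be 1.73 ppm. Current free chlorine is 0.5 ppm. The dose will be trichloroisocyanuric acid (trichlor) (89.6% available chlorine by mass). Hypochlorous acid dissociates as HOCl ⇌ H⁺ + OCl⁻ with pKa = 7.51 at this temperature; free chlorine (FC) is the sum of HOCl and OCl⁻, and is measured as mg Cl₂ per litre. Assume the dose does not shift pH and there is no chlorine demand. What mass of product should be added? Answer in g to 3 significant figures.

663 g

Volume: 41,400 US gal × 3.785 L/gal = 156,699 L.
[OCl⁻]/[HOCl] = 10^(pH − pKa) = 10^(7.68 − 7.51) = 1.479; fraction as HOCl = 1/(1 + 1.479) = 0.4034.
Free chlorine required for 1.73 ppm HOCl: 1.73 / 0.4034 = 4.289 ppm.
FC to add: 4.289 − 0.5 = 3.789 mg/L as Cl₂.
Cl₂ equivalent: 3.789 mg/L × 156,699 L = 593.7 g.
Product at 89.6% available Cl: 593.7 / 0.896 = 662.6 g.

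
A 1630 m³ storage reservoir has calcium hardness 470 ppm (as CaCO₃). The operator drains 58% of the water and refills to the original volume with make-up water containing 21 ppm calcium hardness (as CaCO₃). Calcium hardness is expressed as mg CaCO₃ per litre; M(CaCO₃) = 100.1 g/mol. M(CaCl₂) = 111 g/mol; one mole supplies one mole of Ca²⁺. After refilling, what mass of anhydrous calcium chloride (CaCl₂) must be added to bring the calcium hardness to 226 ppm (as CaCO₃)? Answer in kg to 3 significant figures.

Volume: 1630 m³ = 1,630,000 L.
After draining 58% and refilling: 470 × 0.42 + 21 × 0.58 = 209.58 ppm.
Deficit to target: 226 − 209.58 = 16.42 mg/L.
As CaCO₃: 16.42 mg/L × 1,630,000 L = 26,760 g; ÷ 100.1 = 267.4 mol Ca²⁺.
Mass: 267.4 × 111 = 29,680 g.

29.7 kg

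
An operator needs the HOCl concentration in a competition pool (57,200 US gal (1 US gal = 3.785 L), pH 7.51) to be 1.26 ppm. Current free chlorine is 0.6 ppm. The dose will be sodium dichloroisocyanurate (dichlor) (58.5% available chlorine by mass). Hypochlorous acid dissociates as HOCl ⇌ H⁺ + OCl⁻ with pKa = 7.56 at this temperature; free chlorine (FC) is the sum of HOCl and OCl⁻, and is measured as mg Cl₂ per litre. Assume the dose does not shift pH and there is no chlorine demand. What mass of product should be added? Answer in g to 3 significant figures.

Volume: 57,200 US gal × 3.785 L/gal = 216,502 L.
[OCl⁻]/[HOCl] = 10^(pH − pKa) = 10^(7.51 − 7.56) = 0.8913; fraction as HOCl = 1/(1 + 0.8913) = 0.5288.
Free chlorine required for 1.26 ppm HOCl: 1.26 / 0.5288 = 2.383 ppm.
FC to add: 2.383 − 0.6 = 1.783 mg/L as Cl₂.
Cl₂ equivalent: 1.783 mg/L × 216,502 L = 386 g.
Product at 58.5% available Cl: 386 / 0.585 = 659.9 g.

660 g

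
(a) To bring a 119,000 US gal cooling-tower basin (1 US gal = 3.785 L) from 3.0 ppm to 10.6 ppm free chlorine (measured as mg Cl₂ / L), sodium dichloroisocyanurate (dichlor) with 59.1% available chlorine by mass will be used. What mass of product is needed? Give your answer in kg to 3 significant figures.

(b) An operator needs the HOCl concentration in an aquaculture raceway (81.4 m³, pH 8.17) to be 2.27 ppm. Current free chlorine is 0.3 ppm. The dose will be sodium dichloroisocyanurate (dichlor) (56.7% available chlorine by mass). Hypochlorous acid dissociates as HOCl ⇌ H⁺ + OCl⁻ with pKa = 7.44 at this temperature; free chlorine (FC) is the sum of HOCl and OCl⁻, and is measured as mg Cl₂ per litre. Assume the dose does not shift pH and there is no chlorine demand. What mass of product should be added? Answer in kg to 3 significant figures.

(a) 5.79 kg; (b) 2.03 kg

(a) Volume: 119,000 US gal × 3.785 L/gal = 450,415 L.
(a) Chlorine deficit: 10.6 − 3.0 = 7.6 ppm = 7.6 mg/L as Cl₂.
(a) Cl₂ equivalent needed: 7.6 mg/L × 450,415 L = 3,423,000 mg = 3423 g.
(a) Product at 59.1% available chlorine: 3423 / 0.591 = 5792 g.

(b) Volume: 81.4 m³ = 81,400 L.
(b) [OCl⁻]/[HOCl] = 10^(pH − pKa) = 10^(8.17 − 7.44) = 5.37; fraction as HOCl = 1/(1 + 5.37) = 0.157.
(b) Free chlorine required for 2.27 ppm HOCl: 2.27 / 0.157 = 14.46 ppm.
(b) FC to add: 14.46 − 0.3 = 14.16 mg/L as Cl₂.
(b) Cl₂ equivalent: 14.16 mg/L × 81,400 L = 1153 g.
(b) Product at 56.7% available Cl: 1153 / 0.567 = 2033 g.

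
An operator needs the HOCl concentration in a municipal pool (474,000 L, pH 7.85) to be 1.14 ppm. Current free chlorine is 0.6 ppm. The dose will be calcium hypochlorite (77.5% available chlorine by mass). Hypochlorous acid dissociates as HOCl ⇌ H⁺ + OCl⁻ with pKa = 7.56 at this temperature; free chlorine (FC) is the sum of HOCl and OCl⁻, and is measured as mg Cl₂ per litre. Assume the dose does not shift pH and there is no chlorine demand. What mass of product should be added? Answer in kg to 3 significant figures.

1.69 kg

[OCl⁻]/[HOCl] = 10^(pH − pKa) = 10^(7.85 − 7.56) = 1.95; fraction as HOCl = 1/(1 + 1.95) = 0.339.
Free chlorine required for 1.14 ppm HOCl: 1.14 / 0.339 = 3.363 ppm.
FC to add: 3.363 − 0.6 = 2.763 mg/L as Cl₂.
Cl₂ equivalent: 2.763 mg/L × 474,000 L = 1310 g.
Product at 77.5% available Cl: 1310 / 0.775 = 1690 g.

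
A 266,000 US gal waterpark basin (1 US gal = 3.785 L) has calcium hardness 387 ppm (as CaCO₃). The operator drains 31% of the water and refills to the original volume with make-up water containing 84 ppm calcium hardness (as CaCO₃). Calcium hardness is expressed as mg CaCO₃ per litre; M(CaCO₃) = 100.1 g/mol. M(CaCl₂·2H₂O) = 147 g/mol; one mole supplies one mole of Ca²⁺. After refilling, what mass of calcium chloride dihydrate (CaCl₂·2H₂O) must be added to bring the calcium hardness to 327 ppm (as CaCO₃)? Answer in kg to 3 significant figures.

50.2 kg

Volume: 266,000 US gal × 3.785 L/gal = 1,006,810 L.
After draining 31% and refilling: 387 × 0.69 + 84 × 0.31 = 293.07 ppm.
Deficit to target: 327 − 293.07 = 33.93 mg/L.
As CaCO₃: 33.93 mg/L × 1,006,810 L = 34,160 g; ÷ 100.1 = 341.3 mol Ca²⁺.
Mass: 341.3 × 147 = 50,170 g.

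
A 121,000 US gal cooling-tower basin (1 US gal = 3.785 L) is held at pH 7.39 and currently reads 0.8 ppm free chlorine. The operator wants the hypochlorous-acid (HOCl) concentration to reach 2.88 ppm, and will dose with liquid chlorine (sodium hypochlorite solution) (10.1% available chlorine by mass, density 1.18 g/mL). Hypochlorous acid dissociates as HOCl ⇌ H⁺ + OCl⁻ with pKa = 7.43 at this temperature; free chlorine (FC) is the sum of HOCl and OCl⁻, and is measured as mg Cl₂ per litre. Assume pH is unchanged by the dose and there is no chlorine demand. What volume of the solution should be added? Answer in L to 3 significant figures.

18.1 L

Volume: 121,000 US gal × 3.785 L/gal = 457,985 L.
[OCl⁻]/[HOCl] = 10^(pH − pKa) = 10^(7.39 − 7.43) = 0.912; fraction as HOCl = 1/(1 + 0.912) = 0.523.
Free chlorine required for 2.88 ppm HOCl: 2.88 / 0.523 = 5.507 ppm.
FC to add: 5.507 − 0.8 = 4.707 mg/L as Cl₂.
Cl₂ equivalent: 4.707 mg/L × 457,985 L = 2156 g.
Product at 10.1% available Cl: 2156 / 0.101 = 21,340 g.
Volume: 21,340 g ÷ 1.18 g/mL = 18,090 mL.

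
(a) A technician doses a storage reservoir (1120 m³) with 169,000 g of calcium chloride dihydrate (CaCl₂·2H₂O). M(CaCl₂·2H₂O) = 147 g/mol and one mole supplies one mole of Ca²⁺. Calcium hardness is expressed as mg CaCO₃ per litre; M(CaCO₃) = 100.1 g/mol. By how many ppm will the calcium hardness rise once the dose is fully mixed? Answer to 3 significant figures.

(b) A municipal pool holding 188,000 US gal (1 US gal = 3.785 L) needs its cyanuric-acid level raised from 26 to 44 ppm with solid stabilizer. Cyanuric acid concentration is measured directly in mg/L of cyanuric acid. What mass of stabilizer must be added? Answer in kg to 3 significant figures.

(a) Volume: 1120 m³ = 1,120,000 L.
(a) Moles of Ca²⁺: 169,000 g ÷ 147 g/mol = 1150 mol.
(a) As CaCO₃: 1150 mol × 100.1 g/mol = 115,100 g.
(a) Rise: 115,100 g / 1,120,000 L × 1000 = 102.8 mg/L.

(b) Volume: 188,000 US gal × 3.785 L/gal = 711,580 L.
(b) CYA to add: (44 − 26) = 18 mg/L × 711,580 L = 12,810 g cyanuric acid.

(a) 103 ppm; (b) 12.8 kg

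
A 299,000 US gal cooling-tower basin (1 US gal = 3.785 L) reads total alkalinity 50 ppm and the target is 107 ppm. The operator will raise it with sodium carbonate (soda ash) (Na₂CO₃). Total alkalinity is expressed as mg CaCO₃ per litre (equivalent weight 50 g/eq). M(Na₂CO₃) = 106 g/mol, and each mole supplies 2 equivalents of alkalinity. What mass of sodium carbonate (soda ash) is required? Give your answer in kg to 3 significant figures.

68.4 kg

Volume: 299,000 US gal × 3.785 L/gal = 1,131,715 L.
Alkalinity to add: (107 − 50) = 57 mg/L as CaCO₃ × 1,131,715 L = 64,510 g as CaCO₃.
Equivalents: 64,510 g ÷ 50 g/eq = 1290 eq.
Each mole of Na₂CO₃ supplies 2 eq, so 1290 / 2 = 645.1 mol.
Mass: 645.1 mol × 106 g/mol = 68,380 g.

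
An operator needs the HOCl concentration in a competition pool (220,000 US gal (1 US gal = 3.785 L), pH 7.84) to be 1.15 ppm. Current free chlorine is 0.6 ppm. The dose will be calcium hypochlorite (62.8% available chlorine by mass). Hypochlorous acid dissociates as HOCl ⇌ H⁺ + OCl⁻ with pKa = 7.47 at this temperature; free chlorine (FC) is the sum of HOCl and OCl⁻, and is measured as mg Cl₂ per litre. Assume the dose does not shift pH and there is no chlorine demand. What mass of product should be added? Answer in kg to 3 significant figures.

Volume: 220,000 US gal × 3.785 L/gal = 832,700 L.
[OCl⁻]/[HOCl] = 10^(pH − pKa) = 10^(7.84 − 7.47) = 2.344; fraction as HOCl = 1/(1 + 2.344) = 0.299.
Free chlorine required for 1.15 ppm HOCl: 1.15 / 0.299 = 3.846 ppm.
FC to add: 3.846 − 0.6 = 3.246 mg/L as Cl₂.
Cl₂ equivalent: 3.246 mg/L × 832,700 L = 2703 g.
Product at 62.8% available Cl: 2703 / 0.628 = 4304 g.

4.30 kg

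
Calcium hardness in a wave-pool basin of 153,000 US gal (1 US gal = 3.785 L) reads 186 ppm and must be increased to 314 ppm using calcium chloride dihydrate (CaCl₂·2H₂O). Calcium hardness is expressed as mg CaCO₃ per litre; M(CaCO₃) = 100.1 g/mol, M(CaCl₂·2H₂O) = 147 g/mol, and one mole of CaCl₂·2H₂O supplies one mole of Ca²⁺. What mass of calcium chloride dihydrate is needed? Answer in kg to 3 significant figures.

Volume: 153,000 US gal × 3.785 L/gal = 579,105 L.
Hardness to add: (314 − 186) = 128 mg/L as CaCO₃ × 579,105 L = 74,130 g as CaCO₃.
Moles of Ca²⁺ (1 mol Ca²⁺ ≡ 1 mol CaCO₃): 74,130 / 100.1 g/mol = 740.5 mol.
Mass of CaCl₂·2H₂O: 740.5 × 147 = 108,900 g.

109 kg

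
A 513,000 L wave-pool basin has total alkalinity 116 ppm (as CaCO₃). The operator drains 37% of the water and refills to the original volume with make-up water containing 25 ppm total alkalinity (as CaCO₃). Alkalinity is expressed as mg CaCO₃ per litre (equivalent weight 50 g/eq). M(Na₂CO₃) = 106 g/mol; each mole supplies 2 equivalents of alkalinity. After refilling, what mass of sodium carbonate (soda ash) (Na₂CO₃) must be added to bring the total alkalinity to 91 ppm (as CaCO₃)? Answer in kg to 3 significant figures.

After draining 37% and refilling: 116 × 0.63 + 25 × 0.37 = 82.33 ppm.
Deficit to target: 91 − 82.33 = 8.67 mg/L.
As CaCO₃: 8.67 mg/L × 513,000 L = 4448 g; ÷ 50 g/eq ÷ 2 = 44.48 mol Na₂CO₃.
Mass: 44.48 × 106 = 4715 g.

4.71 kg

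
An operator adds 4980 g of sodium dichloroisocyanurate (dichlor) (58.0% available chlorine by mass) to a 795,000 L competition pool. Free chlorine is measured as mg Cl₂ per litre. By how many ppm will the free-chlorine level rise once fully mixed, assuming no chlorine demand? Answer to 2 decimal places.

3.63 ppm

Available chlorine delivered: 4980 g × 0.58 = 2888 g as Cl₂.
Concentration rise: 2888 g / 795,000 L = 3.633 mg/L = 3.63 ppm.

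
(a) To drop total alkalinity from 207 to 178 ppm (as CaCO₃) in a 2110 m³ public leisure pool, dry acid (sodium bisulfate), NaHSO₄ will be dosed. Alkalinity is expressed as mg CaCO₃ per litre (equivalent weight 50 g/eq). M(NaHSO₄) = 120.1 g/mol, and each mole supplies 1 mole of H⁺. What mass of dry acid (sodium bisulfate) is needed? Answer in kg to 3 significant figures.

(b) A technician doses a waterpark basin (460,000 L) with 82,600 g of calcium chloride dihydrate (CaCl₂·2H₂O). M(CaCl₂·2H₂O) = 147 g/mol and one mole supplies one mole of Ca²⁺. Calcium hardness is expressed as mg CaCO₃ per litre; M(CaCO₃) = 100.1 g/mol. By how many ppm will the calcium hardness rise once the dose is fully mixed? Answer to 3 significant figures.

(a) 147 kg; (b) 122 ppm

(a) Volume: 2110 m³ = 2,110,000 L.
(a) Alkalinity to neutralize: (207 − 178) = 29 mg/L as CaCO₃ × 2,110,000 L = 61,190 g as CaCO₃.
(a) Equivalents of H⁺ required: 61,190 ÷ 50 g/eq = 1224 eq = 1224 mol NaHSO₄.
(a) Mass of NaHSO₄: 1224 × 120.1 = 147,000 g.

(b) Moles of Ca²⁺: 82,600 g ÷ 147 g/mol = 561.9 mol.
(b) As CaCO₃: 561.9 mol × 100.1 g/mol = 56,250 g.
(b) Rise: 56,250 g / 460,000 L × 1000 = 122.3 mg/L.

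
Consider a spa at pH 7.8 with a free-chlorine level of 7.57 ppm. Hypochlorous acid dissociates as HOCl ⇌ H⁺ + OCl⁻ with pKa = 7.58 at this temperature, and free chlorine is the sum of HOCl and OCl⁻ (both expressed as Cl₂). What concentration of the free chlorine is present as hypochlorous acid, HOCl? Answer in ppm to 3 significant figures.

[OCl⁻]/[HOCl] = 10^(pH − pKa) = 10^(7.8 − 7.58) = 10^0.22 = 1.66.
Fraction as HOCl = 1 / (1 + 1.66) = 0.376.
HOCl = 0.376 × 7.57 ppm = 2.846 ppm.

2.85 ppm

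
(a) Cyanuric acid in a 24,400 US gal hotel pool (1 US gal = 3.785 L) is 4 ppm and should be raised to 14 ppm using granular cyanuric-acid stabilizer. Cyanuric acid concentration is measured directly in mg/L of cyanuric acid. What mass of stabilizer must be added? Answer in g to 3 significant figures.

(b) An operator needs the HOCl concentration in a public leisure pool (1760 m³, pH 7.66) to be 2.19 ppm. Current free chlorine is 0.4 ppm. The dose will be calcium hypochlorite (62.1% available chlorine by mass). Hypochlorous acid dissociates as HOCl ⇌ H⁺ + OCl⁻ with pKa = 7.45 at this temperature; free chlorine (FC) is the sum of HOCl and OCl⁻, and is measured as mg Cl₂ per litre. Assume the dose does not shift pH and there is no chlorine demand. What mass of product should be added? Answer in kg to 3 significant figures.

(a) Volume: 24,400 US gal × 3.785 L/gal = 92,354 L.
(a) CYA to add: (14 − 4) = 10 mg/L × 92,354 L = 923.5 g cyanuric acid.

(b) Volume: 1760 m³ = 1,760,000 L.
(b) [OCl⁻]/[HOCl] = 10^(pH − pKa) = 10^(7.66 − 7.45) = 1.622; fraction as HOCl = 1/(1 + 1.622) = 0.3814.
(b) Free chlorine required for 2.19 ppm HOCl: 2.19 / 0.3814 = 5.742 ppm.
(b) FC to add: 5.742 − 0.4 = 5.342 mg/L as Cl₂.
(b) Cl₂ equivalent: 5.342 mg/L × 1,760,000 L = 9402 g.
(b) Product at 62.1% available Cl: 9402 / 0.621 = 15,140 g.

(a) 924 g; (b) 15.1 kg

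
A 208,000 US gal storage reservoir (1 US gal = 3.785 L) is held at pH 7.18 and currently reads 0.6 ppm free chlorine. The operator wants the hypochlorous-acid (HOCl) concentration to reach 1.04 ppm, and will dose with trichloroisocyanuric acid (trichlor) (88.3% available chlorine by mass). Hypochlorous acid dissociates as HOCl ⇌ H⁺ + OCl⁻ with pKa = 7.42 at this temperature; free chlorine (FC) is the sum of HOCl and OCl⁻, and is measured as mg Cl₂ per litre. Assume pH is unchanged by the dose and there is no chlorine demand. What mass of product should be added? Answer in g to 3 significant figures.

Volume: 208,000 US gal × 3.785 L/gal = 787,280 L.
[OCl⁻]/[HOCl] = 10^(pH − pKa) = 10^(7.18 − 7.42) = 0.5754; fraction as HOCl = 1/(1 + 0.5754) = 0.6347.
Free chlorine required for 1.04 ppm HOCl: 1.04 / 0.6347 = 1.638 ppm.
FC to add: 1.638 − 0.6 = 1.038 mg/L as Cl₂.
Cl₂ equivalent: 1.038 mg/L × 787,280 L = 817.6 g.
Product at 88.3% available Cl: 817.6 / 0.883 = 925.9 g.

926 g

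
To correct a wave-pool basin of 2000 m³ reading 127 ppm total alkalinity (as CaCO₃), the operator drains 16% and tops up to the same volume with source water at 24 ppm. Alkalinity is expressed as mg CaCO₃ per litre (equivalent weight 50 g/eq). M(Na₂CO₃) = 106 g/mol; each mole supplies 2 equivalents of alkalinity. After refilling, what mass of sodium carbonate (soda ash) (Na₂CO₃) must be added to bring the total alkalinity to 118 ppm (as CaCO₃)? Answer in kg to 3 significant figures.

Volume: 2000 m³ = 2,000,000 L.
After draining 16% and refilling: 127 × 0.84 + 24 × 0.16 = 110.52 ppm.
Deficit to target: 118 − 110.52 = 7.48 mg/L.
As CaCO₃: 7.48 mg/L × 2,000,000 L = 14,960 g; ÷ 50 g/eq ÷ 2 = 149.6 mol Na₂CO₃.
Mass: 149.6 × 106 = 15,860 g.

15.9 kg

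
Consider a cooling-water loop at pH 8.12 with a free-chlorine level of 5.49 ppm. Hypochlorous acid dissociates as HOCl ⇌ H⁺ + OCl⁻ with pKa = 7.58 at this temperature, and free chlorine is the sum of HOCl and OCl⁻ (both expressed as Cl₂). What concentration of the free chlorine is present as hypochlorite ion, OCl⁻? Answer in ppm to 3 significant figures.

4.26 ppm

[OCl⁻]/[HOCl] = 10^(pH − pKa) = 10^(8.12 − 7.58) = 10^0.54 = 3.467.
Fraction as HOCl = 1 / (1 + 3.467) = 0.2238.
OCl⁻ = (1 − 0.2238) × 5.49 ppm = 4.261 ppm.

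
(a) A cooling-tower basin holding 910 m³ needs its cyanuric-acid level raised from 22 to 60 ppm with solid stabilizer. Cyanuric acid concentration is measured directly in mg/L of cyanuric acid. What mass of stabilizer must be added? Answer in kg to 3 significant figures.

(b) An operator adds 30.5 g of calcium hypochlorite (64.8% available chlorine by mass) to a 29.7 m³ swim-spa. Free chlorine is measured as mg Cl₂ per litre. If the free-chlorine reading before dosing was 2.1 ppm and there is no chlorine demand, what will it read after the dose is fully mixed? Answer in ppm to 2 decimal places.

(a) Volume: 910 m³ = 910,000 L.
(a) CYA to add: (60 − 22) = 38 mg/L × 910,000 L = 34,580 g cyanuric acid.

(b) Volume: 29.7 m³ = 29,700 L.
(b) Available chlorine delivered: 30.5 g × 0.648 = 19.76 g as Cl₂.
(b) Concentration rise: 19.76 g / 29,700 L = 0.6655 mg/L = 0.67 ppm.
(b) Final FC: 2.1 + 0.67 = 2.77 ppm.

(a) 34.6 kg; (b) 2.77 ppm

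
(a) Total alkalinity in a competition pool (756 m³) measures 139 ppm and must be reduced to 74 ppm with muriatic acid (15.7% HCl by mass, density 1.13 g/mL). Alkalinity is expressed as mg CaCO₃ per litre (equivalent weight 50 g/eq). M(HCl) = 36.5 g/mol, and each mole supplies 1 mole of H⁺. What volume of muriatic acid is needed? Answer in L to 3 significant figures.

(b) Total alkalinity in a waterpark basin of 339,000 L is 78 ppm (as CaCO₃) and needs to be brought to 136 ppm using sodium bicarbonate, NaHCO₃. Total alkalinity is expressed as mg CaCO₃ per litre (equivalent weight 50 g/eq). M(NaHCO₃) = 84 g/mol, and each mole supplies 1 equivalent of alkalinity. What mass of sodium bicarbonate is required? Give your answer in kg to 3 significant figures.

(a) Volume: 756 m³ = 756,000 L.
(a) Alkalinity to neutralize: (139 − 74) = 65 mg/L as CaCO₃ × 756,000 L = 49,140 g as CaCO₃.
(a) Equivalents of H⁺ required: 49,140 ÷ 50 g/eq = 982.8 eq = 982.8 mol HCl.
(a) Mass of HCl: 982.8 × 36.5 = 35,870 g.
(a) Mass of 15.7% solution: 35,870 / 0.157 = 228,500 g.
(a) Volume: 228,500 g ÷ 1.13 g/mL = 202,200 mL.

(b) Alkalinity to add: (136 − 78) = 58 mg/L as CaCO₃ × 339,000 L = 19,660 g as CaCO₃.
(b) Equivalents: 19,660 g ÷ 50 g/eq = 393.2 eq.
(b) NaHCO₃ supplies 1 eq per mole → 393.2 mol.
(b) Mass: 393.2 mol × 84 g/mol = 33,030 g.

(a) 202 L; (b) 33.0 kg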